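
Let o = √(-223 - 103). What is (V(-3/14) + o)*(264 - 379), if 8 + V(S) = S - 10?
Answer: 29325/14 - 115*I*√326 ≈ 2094.6 - 2076.4*I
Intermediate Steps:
V(S) = -18 + S (V(S) = -8 + (S - 10) = -8 + (-10 + S) = -18 + S)
o = I*√326 (o = √(-326) = I*√326 ≈ 18.055*I)
(V(-3/14) + o)*(264 - 379) = ((-18 - 3/14) + I*√326)*(264 - 379) = ((-18 - 3*1/14) + I*√326)*(-115) = ((-18 - 3/14) + I*√326)*(-115) = (-255/14 + I*√326)*(-115) = 29325/14 - 115*I*√326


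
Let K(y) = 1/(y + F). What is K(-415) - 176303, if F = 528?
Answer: -19922238/113 ≈ -1.7630e+5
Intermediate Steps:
K(y) = 1/(528 + y) (K(y) = 1/(y + 528) = 1/(528 + y))
K(-415) - 176303 = 1/(528 - 415) - 176303 = 1/113 - 176303 = -19922238/113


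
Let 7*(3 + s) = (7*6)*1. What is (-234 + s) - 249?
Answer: -480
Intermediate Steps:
s = 3 (s = -3 + ((7*6)*1)/7 = -3 + (42*1)/7 = -3 + (⅐)*42 = -3 + 6 = 3)
(-234 + s) - 249 = (-234 + 3) - 249 = -231 - 249 = -480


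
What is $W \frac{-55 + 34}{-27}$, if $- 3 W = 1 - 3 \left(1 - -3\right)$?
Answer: $\frac{77}{27} \approx 2.8519$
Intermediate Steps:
$W = \frac{11}{3}$ ($W = - \frac{1 - 3 \left(1 - -3\right)}{3} = - \frac{1 - 3 \left(1 + 3\right)}{3} = - \frac{1 - 12}{3} = \left(- \frac{1}{3}\right) \left(-11\right) = \frac{11}{3} \approx 3.6667$)
$W \frac{-55 + 34}{-27} = \frac{11 \frac{-55 + 34}{-27}}{3} = \frac{11 \left(\left(-21\right) \left(- \frac{1}{27}\right)\right)}{3} = \frac{11}{3} \cdot \frac{7}{9} = \frac{77}{27}$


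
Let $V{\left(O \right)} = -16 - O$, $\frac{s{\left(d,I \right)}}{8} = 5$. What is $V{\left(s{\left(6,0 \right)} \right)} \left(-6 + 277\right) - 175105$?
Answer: $-190281$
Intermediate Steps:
$s{\left(d,I \right)} = 40$ ($s{\left(d,I \right)} = 8 \cdot 5 = 40$)
$V{\left(s{\left(6,0 \right)} \right)} \left(-6 + 277\right) - 175105 = \left(-16 - 40\right) \left(-6 + 277\right) - 175105 = \left(-16 - 40\right) 271 - 175105 = \left(-56\right) 271 - 175105 = -15176 - 175105 = -190281$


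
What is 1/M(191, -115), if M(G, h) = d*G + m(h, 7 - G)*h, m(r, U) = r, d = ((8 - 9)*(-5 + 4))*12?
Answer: 1/15517 ≈ 6.4445e-5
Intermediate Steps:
d = 12 (d = -1*(-1)*12 = 1*12 = 12)
M(G, h) = h² + 12*G (M(G, h) = 12*G + h*h = 12*G + h² = h² + 12*G)
1/M(191, -115) = 1/((-115)² + 12*191) = 1/(13225 + 2292) = 1/15517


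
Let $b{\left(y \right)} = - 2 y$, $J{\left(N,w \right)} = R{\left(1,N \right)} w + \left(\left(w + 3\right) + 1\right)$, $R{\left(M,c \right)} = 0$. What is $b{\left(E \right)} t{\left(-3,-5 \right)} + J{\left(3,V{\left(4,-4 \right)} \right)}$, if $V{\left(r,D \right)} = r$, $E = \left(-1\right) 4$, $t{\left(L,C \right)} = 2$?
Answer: $24$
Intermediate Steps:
$E = -4$
$J{\left(N,w \right)} = 4 + w$ ($J{\left(N,w \right)} = 0 w + \left(\left(w + 3\right) + 1\right) = 0 + \left(\left(3 + w\right) + 1\right) = 0 + \left(4 + w\right) = 4 + w$)
$b{\left(E \right)} t{\left(-3,-5 \right)} + J{\left(3,V{\left(4,-4 \right)} \right)} = \left(-2\right) \left(-4\right) 2 + \left(4 + 4\right) = 8 \cdot 2 + 8 = 16 + 8 = 24$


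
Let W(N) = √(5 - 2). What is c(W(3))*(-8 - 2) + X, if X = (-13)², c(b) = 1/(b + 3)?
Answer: 164 + 5*√3/3 ≈ 166.89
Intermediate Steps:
W(N) = √3
c(b) = 1/(3 + b)
X = 169
c(W(3))*(-8 - 2) + X = (-8 - 2)/(3 + √3) + 169 = -10/(3 + √3) + 169 = 169 - 10/(3 + √3)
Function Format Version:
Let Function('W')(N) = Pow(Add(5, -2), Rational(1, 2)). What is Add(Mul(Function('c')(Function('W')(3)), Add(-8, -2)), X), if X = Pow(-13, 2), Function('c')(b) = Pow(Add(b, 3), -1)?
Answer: Add(164, Mul(Rational(5, 3), Pow(3, Rational(1, 2)))) ≈ 166.89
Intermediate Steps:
Function('W')(N) = Pow(3, Rational(1, 2))
Function('c')(b) = Pow(Add(3, b), -1)
X = 169
Add(Mul(Function('c')(Function('W')(3)), Add(-8, -2)), X) = Add(Mul(Pow(Add(3, Pow(3, Rational(1, 2))), -1), Add(-8, -2)), 169) = Add(Mul(Pow(Add(3, Pow(3, Rational(1, 2))), -1), -10), 169) = Add(Mul(-10, Pow(Add(3, Pow(3, Rational(1, 2))), -1)), 169) = Add(169, Mul(-10, Pow(Add(3, Pow(3, Rational(1, 2))), -1)))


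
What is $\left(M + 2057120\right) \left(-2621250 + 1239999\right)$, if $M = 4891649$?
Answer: $-9597994130019$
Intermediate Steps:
$\left(M + 2057120\right) \left(-2621250 + 1239999\right) = \left(4891649 + 2057120\right) \left(-2621250 + 1239999\right) = 6948769 \left(-1381251\right) = -9597994130019$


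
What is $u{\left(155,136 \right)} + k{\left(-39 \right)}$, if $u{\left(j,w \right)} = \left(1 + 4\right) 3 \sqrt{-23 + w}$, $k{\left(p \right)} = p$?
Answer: $-39 + 15 \sqrt{113} \approx 120.45$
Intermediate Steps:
$u{\left(j,w \right)} = 15 \sqrt{-23 + w}$ ($u{\left(j,w \right)} = 5 \cdot 3 \sqrt{-23 + w} = 15 \sqrt{-23 + w}$)
$u{\left(155,136 \right)} + k{\left(-39 \right)} = 15 \sqrt{-23 + 136} - 39 = 15 \sqrt{113} - 39 = -39 + 15 \sqrt{113}$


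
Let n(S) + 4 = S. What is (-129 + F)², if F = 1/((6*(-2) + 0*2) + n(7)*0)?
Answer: 2399401/144 ≈ 16663.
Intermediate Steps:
n(S) = -4 + S
F = -1/12 (F = 1/((6*(-2) + 0*2) + (-4 + 7)*0) = 1/((-12 + 0) + 3*0) = 1/(-12 + 0) = 1/(-12) = -1/12 ≈ -0.083333)
(-129 + F)² = (-129 - 1/12)² = (-1549/12)² = 2399401/144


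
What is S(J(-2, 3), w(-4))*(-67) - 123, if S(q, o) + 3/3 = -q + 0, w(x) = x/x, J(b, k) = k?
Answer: 145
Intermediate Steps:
w(x) = 1
S(q, o) = -1 - q (S(q, o) = -1 + (-q + 0) = -1 - q)
S(J(-2, 3), w(-4))*(-67) - 123 = (-1 - 1*3)*(-67) - 123 = (-1 - 3)*(-67) - 123 = -4*(-67) - 123 = 268 - 123 = 145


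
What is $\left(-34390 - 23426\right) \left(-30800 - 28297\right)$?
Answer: $3416752152$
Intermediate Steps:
$\left(-34390 - 23426\right) \left(-30800 - 28297\right) = \left(-34390 - 23426\right) \left(-59097\right) = \left(-57816\right) \left(-59097\right) = 3416752152$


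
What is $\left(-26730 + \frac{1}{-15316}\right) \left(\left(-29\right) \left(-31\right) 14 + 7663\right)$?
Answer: $- \frac{8289873393569}{15316} \approx -5.4126 \cdot 10^{8}$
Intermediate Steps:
$\left(-26730 + \frac{1}{-15316}\right) \left(\left(-29\right) \left(-31\right) 14 + 7663\right) = \left(-26730 - \frac{1}{15316}\right) \left(899 \cdot 14 + 7663\right) = - \frac{409396681 \left(12586 + 7663\right)}{15316} = \left(- \frac{409396681}{15316}\right) 20249 = - \frac{8289873393569}{15316}$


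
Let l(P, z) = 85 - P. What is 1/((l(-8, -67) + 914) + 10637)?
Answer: 1/11644 ≈ 8.5881e-5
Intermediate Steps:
1/((l(-8, -67) + 914) + 10637) = 1/(((85 - 1*(-8)) + 914) + 10637) = 1/(((85 + 8) + 914) + 10637) = 1/((93 + 914) + 10637) = 1/(1007 + 10637) = 1/11644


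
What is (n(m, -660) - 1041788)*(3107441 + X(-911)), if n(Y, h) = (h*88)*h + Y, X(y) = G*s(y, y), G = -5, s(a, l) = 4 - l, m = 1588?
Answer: 115713940591600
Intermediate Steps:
X(y) = -20 + 5*y (X(y) = -5*(4 - y) = -20 + 5*y)
n(Y, h) = Y + 88*h² (n(Y, h) = (88*h)*h + Y = 88*h² + Y = Y + 88*h²)
(n(m, -660) - 1041788)*(3107441 + X(-911)) = ((1588 + 88*(-660)²) - 1041788)*(3107441 + (-20 + 5*(-911))) = ((1588 + 88*435600) - 1041788)*(3107441 + (-20 - 4555)) = ((1588 + 38332800) - 1041788)*(3107441 - 4575) = (38334388 - 1041788)*3102866 = 37292600*3102866 = 115713940591600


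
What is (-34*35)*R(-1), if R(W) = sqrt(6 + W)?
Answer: -1190*sqrt(5) ≈ -2660.9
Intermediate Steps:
(-34*35)*R(-1) = (-34*35)*sqrt(6 - 1) = -1190*sqrt(5)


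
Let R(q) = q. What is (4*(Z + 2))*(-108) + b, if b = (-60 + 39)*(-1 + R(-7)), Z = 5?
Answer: -2856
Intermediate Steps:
b = 168 (b = (-60 + 39)*(-1 - 7) = -21*(-8) = 168)
(4*(Z + 2))*(-108) + b = (4*(5 + 2))*(-108) + 168 = (4*7)*(-108) + 168 = 28*(-108) + 168 = -3024 + 168 = -2856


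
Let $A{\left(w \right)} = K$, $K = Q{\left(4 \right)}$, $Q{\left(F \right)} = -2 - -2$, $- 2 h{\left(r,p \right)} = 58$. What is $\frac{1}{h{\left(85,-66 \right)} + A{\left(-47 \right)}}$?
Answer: $- \frac{1}{29} \approx -0.034483$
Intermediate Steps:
$h{\left(r,p \right)} = -29$ ($h{\left(r,p \right)} = \left(- \frac{1}{2}\right) 58 = -29$)
$Q{\left(F \right)} = 0$ ($Q{\left(F \right)} = -2 + 2 = 0$)
$K = 0$
$A{\left(w \right)} = 0$
$\frac{1}{h{\left(85,-66 \right)} + A{\left(-47 \right)}} = \frac{1}{-29 + 0} = \frac{1}{-29} = - \frac{1}{29}$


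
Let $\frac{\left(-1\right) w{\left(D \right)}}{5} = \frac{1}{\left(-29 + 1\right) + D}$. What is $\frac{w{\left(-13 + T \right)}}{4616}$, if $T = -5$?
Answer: $\frac{5}{212336} \approx 2.3548 \cdot 10^{-5}$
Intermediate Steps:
$w{\left(D \right)} = - \frac{5}{-28 + D}$ ($w{\left(D \right)} = - \frac{5}{\left(-29 + 1\right) + D} = - \frac{5}{-28 + D}$)
$\frac{w{\left(-13 + T \right)}}{4616} = \frac{\left(-5\right) \frac{1}{-28 - 18}}{4616} = - \frac{5}{-28 - 18} \cdot \frac{1}{4616} = - \frac{5}{-46} \cdot \frac{1}{4616} = \left(-5\right) \left(- \frac{1}{46}\right) \frac{1}{4616} = \frac{5}{46} \cdot \frac{1}{4616} = \frac{5}{212336}$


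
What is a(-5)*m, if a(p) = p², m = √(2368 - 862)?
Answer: 25*√1506 ≈ 970.18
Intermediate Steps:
m = √1506 ≈ 38.807
a(-5)*m = (-5)²*√1506 = 25*√1506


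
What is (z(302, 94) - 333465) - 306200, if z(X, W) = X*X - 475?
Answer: -548936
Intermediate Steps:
z(X, W) = -475 + X² (z(X, W) = X² - 475 = -475 + X²)
(z(302, 94) - 333465) - 306200 = ((-475 + 302²) - 333465) - 306200 = ((-475 + 91204) - 333465) - 306200 = (90729 - 333465) - 306200 = -242736 - 306200 = -548936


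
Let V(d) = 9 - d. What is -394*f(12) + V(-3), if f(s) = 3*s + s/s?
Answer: -14566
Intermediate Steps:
f(s) = 1 + 3*s (f(s) = 3*s + 1 = 1 + 3*s)
-394*f(12) + V(-3) = -394*(1 + 3*12) + (9 - 1*(-3)) = -394*(1 + 36) + (9 + 3) = -394*37 + 12 = -14578 + 12 = -14566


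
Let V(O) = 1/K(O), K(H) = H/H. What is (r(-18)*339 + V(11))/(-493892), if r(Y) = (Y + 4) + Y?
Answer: 10847/493892 ≈ 0.021962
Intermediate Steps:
r(Y) = 4 + 2*Y (r(Y) = (4 + Y) + Y = 4 + 2*Y)
K(H) = 1
V(O) = 1 (V(O) = 1/1 = 1)
(r(-18)*339 + V(11))/(-493892) = ((4 + 2*(-18))*339 + 1)/(-493892) = ((4 - 36)*339 + 1)*(-1/493892) = (-32*339 + 1)*(-1/493892) = (-10848 + 1)*(-1/493892) = -10847*(-1/493892) = 10847/493892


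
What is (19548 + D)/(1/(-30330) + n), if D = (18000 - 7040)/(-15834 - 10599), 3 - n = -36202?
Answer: 1741283461880/3225112795113 ≈ 0.53991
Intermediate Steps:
n = 36205 (n = 3 - 1*(-36202) = 3 + 36202 = 36205)
D = -10960/26433 (D = 10960/(-26433) = 10960*(-1/26433) = -10960/26433 ≈ -0.41463)
(19548 + D)/(1/(-30330) + n) = (19548 - 10960/26433)/(1/(-30330) + 36205) = 516701324/(26433*(-1/30330 + 36205)) = 516701324/(26433*(1098097649/30330)) = (516701324/26433)*(30330/1098097649) = 1741283461880/3225112795113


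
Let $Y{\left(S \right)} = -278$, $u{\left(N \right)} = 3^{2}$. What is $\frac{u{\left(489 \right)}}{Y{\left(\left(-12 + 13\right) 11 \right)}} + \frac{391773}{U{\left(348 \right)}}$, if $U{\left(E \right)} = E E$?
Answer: $\frac{17970493}{5611152} \approx 3.2026$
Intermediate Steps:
$u{\left(N \right)} = 9$
$U{\left(E \right)} = E^{2}$
$\frac{u{\left(489 \right)}}{Y{\left(\left(-12 + 13\right) 11 \right)}} + \frac{391773}{U{\left(348 \right)}} = \frac{9}{-278} + \frac{391773}{348^{2}} = 9 \left(- \frac{1}{278}\right) + \frac{391773}{121104} = - \frac{9}{278} + 391773 \cdot \frac{1}{121104} = - \frac{9}{278} + \frac{130591}{40368} = \frac{17970493}{5611152}$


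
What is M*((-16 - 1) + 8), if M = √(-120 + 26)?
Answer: -9*I*√94 ≈ -87.258*I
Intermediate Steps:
M = I*√94 (M = √(-94) = I*√94 ≈ 9.6954*I)
M*((-16 - 1) + 8) = (I*√94)*((-16 - 1) + 8) = (I*√94)*(-17 + 8) = (I*√94)*(-9) = -9*I*√94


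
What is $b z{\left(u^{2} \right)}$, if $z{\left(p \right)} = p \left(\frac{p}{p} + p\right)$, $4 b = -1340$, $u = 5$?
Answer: $-217750$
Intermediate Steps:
$b = -335$ ($b = \frac{1}{4} \left(-1340\right) = -335$)
$z{\left(p \right)} = p \left(1 + p\right)$
$b z{\left(u^{2} \right)} = - 335 \cdot 5^{2} \left(1 + 5^{2}\right) = - 335 \cdot 25 \left(1 + 25\right) = - 335 \cdot 25 \cdot 26 = \left(-335\right) 650 = -217750$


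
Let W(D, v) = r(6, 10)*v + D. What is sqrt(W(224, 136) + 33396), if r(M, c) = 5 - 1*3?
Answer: 2*sqrt(8473) ≈ 184.10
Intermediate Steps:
r(M, c) = 2 (r(M, c) = 5 - 3 = 2)
W(D, v) = D + 2*v (W(D, v) = 2*v + D = D + 2*v)
sqrt(W(224, 136) + 33396) = sqrt((224 + 2*136) + 33396) = sqrt((224 + 272) + 33396) = sqrt(496 + 33396) = sqrt(33892) = 2*sqrt(8473)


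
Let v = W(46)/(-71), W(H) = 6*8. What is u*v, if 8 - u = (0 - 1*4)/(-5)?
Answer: -1728/355 ≈ -4.8676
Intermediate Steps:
W(H) = 48
v = -48/71 (v = 48/(-71) = 48*(-1/71) = -48/71 ≈ -0.67606)
u = 36/5 (u = 8 - (0 - 1*4)/(-5) = 8 - (0 - 4)*(-1)/5 = 8 - (-4)*(-1)/5 = 8 - 1*⅘ = 8 - ⅘ = 36/5 ≈ 7.2000)
u*v = (36/5)*(-48/71) = -1728/355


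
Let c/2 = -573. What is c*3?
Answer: -3438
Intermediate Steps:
c = -1146 (c = 2*(-573) = -1146)
c*3 = -1146*3 = -3438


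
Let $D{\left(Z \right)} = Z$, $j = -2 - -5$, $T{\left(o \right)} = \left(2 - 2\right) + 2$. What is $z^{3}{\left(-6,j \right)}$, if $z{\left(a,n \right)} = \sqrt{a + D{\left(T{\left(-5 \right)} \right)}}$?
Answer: $- 8 i \approx - 8.0 i$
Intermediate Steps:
$T{\left(o \right)} = 2$ ($T{\left(o \right)} = 0 + 2 = 2$)
$j = 3$ ($j = -2 + 5 = 3$)
$z{\left(a,n \right)} = \sqrt{2 + a}$ ($z{\left(a,n \right)} = \sqrt{a + 2} = \sqrt{2 + a}$)
$z^{3}{\left(-6,j \right)} = \left(\sqrt{2 - 6}\right)^{3} = \left(\sqrt{-4}\right)^{3} = \left(2 i\right)^{3} = - 8 i$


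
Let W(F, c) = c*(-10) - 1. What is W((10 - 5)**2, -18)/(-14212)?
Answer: -179/14212 ≈ -0.012595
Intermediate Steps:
W(F, c) = -1 - 10*c (W(F, c) = -10*c - 1 = -1 - 10*c)
W((10 - 5)**2, -18)/(-14212) = (-1 - 10*(-18))/(-14212) = (-1 + 180)*(-1/14212) = 179*(-1/14212) = -179/14212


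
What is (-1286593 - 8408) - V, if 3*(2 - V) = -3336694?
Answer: -7221703/3 ≈ -2.4072e+6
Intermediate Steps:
V = 3336700/3 (V = 2 - ⅓*(-3336694) = 2 + 3336694/3 = 3336700/3 ≈ 1.1122e+6)
(-1286593 - 8408) - V = (-1286593 - 8408) - 1*3336700/3 = -1295001 - 3336700/3 = -7221703/3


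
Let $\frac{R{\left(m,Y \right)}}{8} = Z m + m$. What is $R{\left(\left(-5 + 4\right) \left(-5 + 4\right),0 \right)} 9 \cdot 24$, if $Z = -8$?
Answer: $-12096$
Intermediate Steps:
$R{\left(m,Y \right)} = - 56 m$ ($R{\left(m,Y \right)} = 8 \left(- 8 m + m\right) = 8 \left(- 7 m\right) = - 56 m$)
$R{\left(\left(-5 + 4\right) \left(-5 + 4\right),0 \right)} 9 \cdot 24 = - 56 \left(-5 + 4\right) \left(-5 + 4\right) 9 \cdot 24 = - 56 \left(\left(-1\right) \left(-1\right)\right) 9 \cdot 24 = \left(-56\right) 1 \cdot 9 \cdot 24 = \left(-56\right) 9 \cdot 24 = \left(-504\right) 24 = -12096$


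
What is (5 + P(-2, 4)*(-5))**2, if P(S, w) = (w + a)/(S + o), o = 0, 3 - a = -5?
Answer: 1225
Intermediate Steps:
a = 8 (a = 3 - 1*(-5) = 3 + 5 = 8)
P(S, w) = (8 + w)/S (P(S, w) = (w + 8)/(S + 0) = (8 + w)/S)
(5 + P(-2, 4)*(-5))**2 = (5 + ((8 + 4)/(-2))*(-5))**2 = (5 - 1/2*12*(-5))**2 = (5 - 6*(-5))**2 = (5 + 30)**2 = 35**2 = 1225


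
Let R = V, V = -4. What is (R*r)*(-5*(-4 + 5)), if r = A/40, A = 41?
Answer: 41/2 ≈ 20.500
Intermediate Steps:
r = 41/40 ≈ 1.0250
R = -4
(R*r)*(-5*(-4 + 5)) = (-4*41/40)*(-5*(-4 + 5)) = -(-41)/2 = -41/10*(-5) = 41/2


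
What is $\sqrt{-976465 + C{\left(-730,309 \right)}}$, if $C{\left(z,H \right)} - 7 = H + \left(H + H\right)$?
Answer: $i \sqrt{975531} \approx 987.69 i$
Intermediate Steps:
$C{\left(z,H \right)} = 7 + 3 H$ ($C{\left(z,H \right)} = 7 + \left(H + \left(H + H\right)\right) = 7 + \left(H + 2 H\right) = 7 + 3 H$)
$\sqrt{-976465 + C{\left(-730,309 \right)}} = \sqrt{-976465 + \left(7 + 3 \cdot 309\right)} = \sqrt{-976465 + \left(7 + 927\right)} = \sqrt{-976465 + 934} = \sqrt{-975531} = i \sqrt{975531}$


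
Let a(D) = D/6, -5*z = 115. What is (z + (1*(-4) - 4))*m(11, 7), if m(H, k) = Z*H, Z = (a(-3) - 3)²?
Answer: -16709/4 ≈ -4177.3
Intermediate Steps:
z = -23 (z = -⅕*115 = -23)
a(D) = D/6 (a(D) = D*(⅙) = D/6)
Z = 49/4 (Z = ((⅙)*(-3) - 3)² = (-½ - 3)² = (-7/2)² = 49/4 ≈ 12.250)
m(H, k) = 49*H/4
(z + (1*(-4) - 4))*m(11, 7) = (-23 + (1*(-4) - 4))*((49/4)*11) = (-23 + (-4 - 4))*(539/4) = (-23 - 8)*(539/4) = -31*539/4 = -16709/4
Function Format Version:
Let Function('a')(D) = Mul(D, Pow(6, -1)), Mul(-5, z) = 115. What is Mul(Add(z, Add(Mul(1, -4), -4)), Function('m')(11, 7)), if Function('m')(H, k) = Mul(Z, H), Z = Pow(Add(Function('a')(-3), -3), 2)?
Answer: Rational(-16709, 4) ≈ -4177.3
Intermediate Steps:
z = -23 (z = Mul(Rational(-1, 5), 115) = -23)
Function('a')(D) = Mul(Rational(1, 6), D) (Function('a')(D) = Mul(D, Rational(1, 6)) = Mul(Rational(1, 6), D))
Z = Rational(49, 4) (Z = Pow(Add(Mul(Rational(1, 6), -3), -3), 2) = Pow(Add(Rational(-1, 2), -3), 2) = Pow(Rational(-7, 2), 2) = Rational(49, 4) ≈ 12.250)
Function('m')(H, k) = Mul(Rational(49, 4), H)
Mul(Add(z, Add(Mul(1, -4), -4)), Function('m')(11, 7)) = Mul(Add(-23, Add(Mul(1, -4), -4)), Mul(Rational(49, 4), 11)) = Mul(Add(-23, Add(-4, -4)), Rational(539, 4)) = Mul(Add(-23, -8), Rational(539, 4)) = Mul(-31, Rational(539, 4)) = Rational(-16709, 4)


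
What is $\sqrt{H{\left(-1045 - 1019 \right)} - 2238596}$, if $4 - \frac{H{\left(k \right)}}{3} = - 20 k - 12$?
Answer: $14 i \sqrt{12053} \approx 1537.0 i$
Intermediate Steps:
$H{\left(k \right)} = 48 + 60 k$ ($H{\left(k \right)} = 12 - 3 \left(- 20 k - 12\right) = 12 - 3 \left(-12 - 20 k\right) = 12 + \left(36 + 60 k\right) = 48 + 60 k$)
$\sqrt{H{\left(-1045 - 1019 \right)} - 2238596} = \sqrt{\left(48 + 60 \left(-1045 - 1019\right)\right) - 2238596} = \sqrt{\left(48 + 60 \left(-2064\right)\right) - 2238596} = \sqrt{\left(48 - 123840\right) - 2238596} = \sqrt{-123792 - 2238596} = \sqrt{-2362388} = 14 i \sqrt{12053}$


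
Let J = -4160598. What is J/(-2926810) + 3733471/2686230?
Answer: 442069668461/157241696526 ≈ 2.8114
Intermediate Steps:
J/(-2926810) + 3733471/2686230 = -4160598/(-2926810) + 3733471/2686230 = -4160598*(-1/2926810) + 3733471*(1/2686230) = 2080299/1463405 + 3733471/2686230 = 442069668461/157241696526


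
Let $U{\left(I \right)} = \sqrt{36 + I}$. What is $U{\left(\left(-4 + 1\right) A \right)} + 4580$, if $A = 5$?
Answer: $4580 + \sqrt{21} \approx 4584.6$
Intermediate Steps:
$U{\left(\left(-4 + 1\right) A \right)} + 4580 = \sqrt{36 + \left(-4 + 1\right) 5} + 4580 = \sqrt{36 - 15} + 4580 = \sqrt{21} + 4580 = 4580 + \sqrt{21}$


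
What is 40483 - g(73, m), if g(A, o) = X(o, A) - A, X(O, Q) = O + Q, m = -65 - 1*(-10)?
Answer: 40538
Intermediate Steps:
m = -55 (m = -65 + 10 = -55)
g(A, o) = o (g(A, o) = (o + A) - A = (A + o) - A = o)
40483 - g(73, m) = 40483 - 1*(-55) = 40483 + 55 = 40538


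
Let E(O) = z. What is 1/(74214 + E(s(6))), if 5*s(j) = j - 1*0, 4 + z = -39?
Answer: 1/74171 ≈ 1.3482e-5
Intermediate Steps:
z = -43 (z = -4 - 39 = -43)
s(j) = j/5 (s(j) = (j - 1*0)/5 = (j + 0)/5 = j/5)
E(O) = -43
1/(74214 + E(s(6))) = 1/(74214 - 43) = 1/74171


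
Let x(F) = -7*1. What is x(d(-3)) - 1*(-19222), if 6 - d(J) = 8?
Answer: 19215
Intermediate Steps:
d(J) = -2 (d(J) = 6 - 1*8 = 6 - 8 = -2)
x(F) = -7
x(d(-3)) - 1*(-19222) = -7 - 1*(-19222) = -7 + 19222 = 19215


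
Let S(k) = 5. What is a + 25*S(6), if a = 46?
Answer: 171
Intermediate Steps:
a + 25*S(6) = 46 + 25*5 = 46 + 125 = 171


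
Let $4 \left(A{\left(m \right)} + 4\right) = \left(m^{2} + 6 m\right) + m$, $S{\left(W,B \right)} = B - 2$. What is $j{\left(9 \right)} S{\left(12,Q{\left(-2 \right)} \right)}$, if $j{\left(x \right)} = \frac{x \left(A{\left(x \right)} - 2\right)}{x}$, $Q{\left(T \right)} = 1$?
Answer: $-30$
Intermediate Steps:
$S{\left(W,B \right)} = -2 + B$ ($S{\left(W,B \right)} = B - 2 = -2 + B$)
$A{\left(m \right)} = -4 + \frac{m^{2}}{4} + \frac{7 m}{4}$ ($A{\left(m \right)} = -4 + \frac{\left(m^{2} + 6 m\right) + m}{4} = -4 + \frac{m^{2} + 7 m}{4} = -4 + \left(\frac{m^{2}}{4} + \frac{7 m}{4}\right) = -4 + \frac{m^{2}}{4} + \frac{7 m}{4}$)
$j{\left(x \right)} = -6 + \frac{x^{2}}{4} + \frac{7 x}{4}$ ($j{\left(x \right)} = \frac{x \left(\left(-4 + \frac{x^{2}}{4} + \frac{7 x}{4}\right) - 2\right)}{x} = \frac{x \left(-6 + \frac{x^{2}}{4} + \frac{7 x}{4}\right)}{x} = -6 + \frac{x^{2}}{4} + \frac{7 x}{4}$)
$j{\left(9 \right)} S{\left(12,Q{\left(-2 \right)} \right)} = \left(-6 + \frac{9^{2}}{4} + \frac{7}{4} \cdot 9\right) \left(-2 + 1\right) = \left(-6 + \frac{1}{4} \cdot 81 + \frac{63}{4}\right) \left(-1\right) = \left(-6 + \frac{81}{4} + \frac{63}{4}\right) \left(-1\right) = 30 \left(-1\right) = -30$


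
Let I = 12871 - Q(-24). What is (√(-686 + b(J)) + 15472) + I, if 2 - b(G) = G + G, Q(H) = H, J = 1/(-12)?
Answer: 28367 + I*√24618/6 ≈ 28367.0 + 26.15*I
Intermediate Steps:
J = -1/12 ≈ -0.083333
b(G) = 2 - 2*G (b(G) = 2 - (G + G) = 2 - 2*G)
I = 12895 (I = 12871 - 1*(-24) = 12871 + 24 = 12895)
(√(-686 + b(J)) + 15472) + I = (√(-686 + (2 - 2*(-1/12))) + 15472) + 12895 = (√(-686 + (2 + ⅙)) + 15472) + 12895 = (√(-686 + 13/6) + 15472) + 12895 = (√(-4103/6) + 15472) + 12895 = (I*√24618/6 + 15472) + 12895 = (15472 + I*√24618/6) + 12895 = 28367 + I*√24618/6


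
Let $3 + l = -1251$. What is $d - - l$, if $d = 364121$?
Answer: $362867$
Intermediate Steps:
$l = -1254$ ($l = -3 - 1251 = -1254$)
$d - - l = 364121 - \left(-1\right) \left(-1254\right) = 364121 - 1254 = 362867$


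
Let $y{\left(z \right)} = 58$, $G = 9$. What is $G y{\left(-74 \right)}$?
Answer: $522$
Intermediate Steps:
$G y{\left(-74 \right)} = 9 \cdot 58 = 522$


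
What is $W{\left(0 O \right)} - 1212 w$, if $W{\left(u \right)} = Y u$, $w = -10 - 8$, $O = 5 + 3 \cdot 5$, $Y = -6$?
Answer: $21816$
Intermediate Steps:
$O = 20$ ($O = 5 + 15 = 20$)
$w = -18$
$W{\left(u \right)} = - 6 u$
$W{\left(0 O \right)} - 1212 w = - 6 \cdot 0 \cdot 20 - 1212 \left(-18\right) = \left(-6\right) 0 - -21816 = 0 + 21816 = 21816$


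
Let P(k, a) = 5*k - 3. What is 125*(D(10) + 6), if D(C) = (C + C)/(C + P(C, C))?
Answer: 45250/57 ≈ 793.86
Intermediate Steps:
P(k, a) = -3 + 5*k
D(C) = 2*C/(-3 + 6*C) (D(C) = (C + C)/(C + (-3 + 5*C)) = (2*C)/(-3 + 6*C) = 2*C/(-3 + 6*C))
125*(D(10) + 6) = 125*((2/3)*10/(-1 + 2*10) + 6) = 125*((2/3)*10/(-1 + 20) + 6) = 125*((2/3)*10/19 + 6) = 125*((2/3)*10*(1/19) + 6) = 125*(20/57 + 6) = 125*(362/57) = 45250/57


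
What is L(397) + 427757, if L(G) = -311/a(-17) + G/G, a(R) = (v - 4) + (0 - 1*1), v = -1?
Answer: 2566859/6 ≈ 4.2781e+5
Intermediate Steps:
a(R) = -6 (a(R) = (-1 - 4) + (0 - 1*1) = -5 + (0 - 1) = -5 - 1 = -6)
L(G) = 317/6 (L(G) = -311/(-6) + G/G = -311*(-1/6) + 1 = 311/6 + 1 = 317/6)
L(397) + 427757 = 317/6 + 427757 = 2566859/6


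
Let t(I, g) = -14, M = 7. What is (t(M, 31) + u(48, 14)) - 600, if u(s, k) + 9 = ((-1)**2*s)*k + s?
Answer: 97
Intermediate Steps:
u(s, k) = -9 + s + k*s (u(s, k) = -9 + (((-1)**2*s)*k + s) = -9 + ((1*s)*k + s) = -9 + (s*k + s) = -9 + (k*s + s) = -9 + (s + k*s) = -9 + s + k*s)
(t(M, 31) + u(48, 14)) - 600 = (-14 + (-9 + 48 + 14*48)) - 600 = (-14 + (-9 + 48 + 672)) - 600 = (-14 + 711) - 600 = 697 - 600 = 97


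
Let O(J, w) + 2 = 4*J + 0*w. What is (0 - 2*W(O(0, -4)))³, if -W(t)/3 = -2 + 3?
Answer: 216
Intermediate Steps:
O(J, w) = -2 + 4*J (O(J, w) = -2 + (4*J + 0*w) = -2 + (4*J + 0) = -2 + 4*J)
W(t) = -3 (W(t) = -3*(-2 + 3) = -3*1 = -3)
(0 - 2*W(O(0, -4)))³ = (0 - 2*(-3))³ = (0 + 6)³ = 6³ = 216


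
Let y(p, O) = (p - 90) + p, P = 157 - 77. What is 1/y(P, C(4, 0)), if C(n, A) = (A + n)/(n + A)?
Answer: 1/70 ≈ 0.014286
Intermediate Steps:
P = 80
C(n, A) = 1 (C(n, A) = (A + n)/(A + n) = 1)
y(p, O) = -90 + 2*p (y(p, O) = (-90 + p) + p = -90 + 2*p)
1/y(P, C(4, 0)) = 1/(-90 + 2*80) = 1/(-90 + 160) = 1/70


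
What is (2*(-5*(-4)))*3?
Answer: 120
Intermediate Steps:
(2*(-5*(-4)))*3 = (2*20)*3 = 40*3 = 120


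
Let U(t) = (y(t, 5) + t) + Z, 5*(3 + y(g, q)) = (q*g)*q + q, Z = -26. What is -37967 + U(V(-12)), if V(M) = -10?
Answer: -38055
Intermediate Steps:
y(g, q) = -3 + q/5 + g*q²/5 (y(g, q) = -3 + ((q*g)*q + q)/5 = -3 + ((g*q)*q + q)/5 = -3 + (g*q² + q)/5 = -3 + (q + g*q²)/5 = -3 + (q/5 + g*q²/5) = -3 + q/5 + g*q²/5)
U(t) = -28 + 6*t (U(t) = ((-3 + (⅕)*5 + (⅕)*t*5²) + t) - 26 = ((-3 + 1 + (⅕)*t*25) + t) - 26 = ((-3 + 1 + 5*t) + t) - 26 = ((-2 + 5*t) + t) - 26 = (-2 + 6*t) - 26 = -28 + 6*t)
-37967 + U(V(-12)) = -37967 + (-28 + 6*(-10)) = -37967 + (-28 - 60) = -37967 - 88 = -38055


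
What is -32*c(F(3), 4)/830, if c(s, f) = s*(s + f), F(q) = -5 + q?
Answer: 64/415 ≈ 0.15422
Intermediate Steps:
c(s, f) = s*(f + s)
-32*c(F(3), 4)/830 = -32*(-5 + 3)*(4 + (-5 + 3))/830 = -(-64)*(4 - 2)*(1/830) = -(-64)*2*(1/830) = -32*(-4)*(1/830) = 128*(1/830) = 64/415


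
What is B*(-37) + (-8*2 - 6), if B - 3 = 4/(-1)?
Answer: 15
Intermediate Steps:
B = -1 (B = 3 + 4/(-1) = 3 + 4*(-1) = 3 - 4 = -1)
B*(-37) + (-8*2 - 6) = -1*(-37) + (-8*2 - 6) = 37 + (-16 - 6) = 37 - 22 = 15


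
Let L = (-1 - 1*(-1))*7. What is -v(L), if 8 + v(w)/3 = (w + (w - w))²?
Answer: 24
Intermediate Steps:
L = 0 (L = (-1 + 1)*7 = 0*7 = 0)
v(w) = -24 + 3*w² (v(w) = -24 + 3*(w + (w - w))² = -24 + 3*(w + 0)² = -24 + 3*w²)
-v(L) = -(-24 + 3*0²) = -(-24 + 3*0) = -(-24 + 0) = -1*(-24) = 24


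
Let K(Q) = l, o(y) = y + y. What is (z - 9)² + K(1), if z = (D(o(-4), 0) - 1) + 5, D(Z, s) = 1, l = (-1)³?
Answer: 15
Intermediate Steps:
o(y) = 2*y
l = -1
K(Q) = -1
z = 5 (z = (1 - 1) + 5 = 0 + 5 = 5)
(z - 9)² + K(1) = (5 - 9)² - 1 = (-4)² - 1 = 16 - 1 = 15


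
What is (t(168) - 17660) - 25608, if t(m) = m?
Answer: -43100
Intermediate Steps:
(t(168) - 17660) - 25608 = (168 - 17660) - 25608 = -17492 - 25608 = -43100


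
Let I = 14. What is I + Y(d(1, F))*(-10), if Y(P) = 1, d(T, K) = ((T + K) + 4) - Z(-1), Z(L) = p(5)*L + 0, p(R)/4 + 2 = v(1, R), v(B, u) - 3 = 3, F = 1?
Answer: 4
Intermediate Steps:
v(B, u) = 6 (v(B, u) = 3 + 3 = 6)
p(R) = 16 (p(R) = -8 + 4*6 = -8 + 24 = 16)
Z(L) = 16*L (Z(L) = 16*L + 0 = 16*L)
d(T, K) = 20 + K + T (d(T, K) = ((T + K) + 4) - 16*(-1) = ((K + T) + 4) - 1*(-16) = (4 + K + T) + 16 = 20 + K + T)
I + Y(d(1, F))*(-10) = 14 + 1*(-10) = 14 - 10 = 4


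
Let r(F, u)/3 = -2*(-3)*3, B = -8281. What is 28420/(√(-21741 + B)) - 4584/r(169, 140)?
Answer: -764/9 - 14210*I*√30022/15011 ≈ -84.889 - 164.02*I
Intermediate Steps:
r(F, u) = 54 (r(F, u) = 3*(-2*(-3)*3) = 3*(6*3) = 3*18 = 54)
28420/(√(-21741 + B)) - 4584/r(169, 140) = 28420/(√(-21741 - 8281)) - 4584/54 = 28420/(√(-30022)) - 4584*1/54 = 28420/((I*√30022)) - 764/9 = 28420*(-I*√30022/30022) - 764/9 = -14210*I*√30022/15011 - 764/9 = -764/9 - 14210*I*√30022/15011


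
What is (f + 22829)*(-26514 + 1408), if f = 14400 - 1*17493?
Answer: -495492016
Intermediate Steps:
f = -3093 (f = 14400 - 17493 = -3093)
(f + 22829)*(-26514 + 1408) = (-3093 + 22829)*(-26514 + 1408) = 19736*(-25106) = -495492016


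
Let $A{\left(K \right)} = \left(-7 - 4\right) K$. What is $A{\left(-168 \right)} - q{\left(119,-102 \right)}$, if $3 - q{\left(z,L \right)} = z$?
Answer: $1964$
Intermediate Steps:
$q{\left(z,L \right)} = 3 - z$
$A{\left(K \right)} = - 11 K$
$A{\left(-168 \right)} - q{\left(119,-102 \right)} = \left(-11\right) \left(-168\right) - \left(3 - 119\right) = 1848 - \left(3 - 119\right) = 1848 - -116 = 1848 + 116 = 1964$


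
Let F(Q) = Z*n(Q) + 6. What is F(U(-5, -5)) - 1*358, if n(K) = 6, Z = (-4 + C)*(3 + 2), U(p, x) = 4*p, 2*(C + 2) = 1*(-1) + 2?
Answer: -517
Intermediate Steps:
C = -3/2 (C = -2 + (1*(-1) + 2)/2 = -2 + (-1 + 2)/2 = -2 + (1/2)*1 = -2 + 1/2 = -3/2 ≈ -1.5000)
Z = -55/2 (Z = (-4 - 3/2)*(3 + 2) = -11/2*5 = -55/2 ≈ -27.500)
F(Q) = -159 (F(Q) = -55/2*6 + 6 = -165 + 6 = -159)
F(U(-5, -5)) - 1*358 = -159 - 1*358 = -159 - 358 = -517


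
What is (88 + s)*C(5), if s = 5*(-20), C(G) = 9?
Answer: -108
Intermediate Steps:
s = -100
(88 + s)*C(5) = (88 - 100)*9 = -12*9 = -108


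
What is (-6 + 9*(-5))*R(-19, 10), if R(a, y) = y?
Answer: -510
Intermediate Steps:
(-6 + 9*(-5))*R(-19, 10) = (-6 + 9*(-5))*10 = (-6 - 45)*10 = -51*10 = -510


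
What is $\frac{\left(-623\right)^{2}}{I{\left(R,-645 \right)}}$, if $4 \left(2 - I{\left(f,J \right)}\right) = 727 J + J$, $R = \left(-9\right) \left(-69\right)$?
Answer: $\frac{388129}{117392} \approx 3.3063$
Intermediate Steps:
$R = 621$
$I{\left(f,J \right)} = 2 - 182 J$ ($I{\left(f,J \right)} = 2 - \frac{727 J + J}{4} = 2 - \frac{728 J}{4} = 2 - 182 J$)
$\frac{\left(-623\right)^{2}}{I{\left(R,-645 \right)}} = \frac{\left(-623\right)^{2}}{2 - -117390} = \frac{388129}{2 + 117390} = \frac{388129}{117392}$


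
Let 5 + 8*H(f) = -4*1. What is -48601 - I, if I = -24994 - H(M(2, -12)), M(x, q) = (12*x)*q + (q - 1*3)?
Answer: -188865/8 ≈ -23608.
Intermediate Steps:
M(x, q) = -3 + q + 12*q*x (M(x, q) = 12*q*x + (q - 3) = 12*q*x + (-3 + q) = -3 + q + 12*q*x)
H(f) = -9/8 (H(f) = -5/8 + (-4*1)/8 = -5/8 + (⅛)*(-4) = -5/8 - ½ = -9/8)
I = -199943/8 (I = -24994 - 1*(-9/8) = -24994 + 9/8 = -199943/8 ≈ -24993.)
-48601 - I = -48601 - 1*(-199943/8) = -48601 + 199943/8 = -188865/8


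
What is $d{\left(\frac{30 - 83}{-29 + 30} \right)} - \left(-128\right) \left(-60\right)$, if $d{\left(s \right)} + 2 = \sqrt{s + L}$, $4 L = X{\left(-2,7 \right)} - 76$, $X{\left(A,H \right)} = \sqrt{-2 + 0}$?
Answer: $-7682 + \frac{\sqrt{-288 + i \sqrt{2}}}{2} \approx -7682.0 + 8.4853 i$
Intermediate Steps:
$X{\left(A,H \right)} = i \sqrt{2}$ ($X{\left(A,H \right)} = \sqrt{-2} = i \sqrt{2}$)
$L = -19 + \frac{i \sqrt{2}}{4}$ ($L = \frac{i \sqrt{2} - 76}{4} = \frac{-76 + i \sqrt{2}}{4} = -19 + \frac{i \sqrt{2}}{4} \approx -19.0 + 0.35355 i$)
$d{\left(s \right)} = -2 + \sqrt{-19 + s + \frac{i \sqrt{2}}{4}}$ ($d{\left(s \right)} = -2 + \sqrt{s - \left(19 - \frac{i \sqrt{2}}{4}\right)} = -2 + \sqrt{-19 + s + \frac{i \sqrt{2}}{4}}$)
$d{\left(\frac{30 - 83}{-29 + 30} \right)} - \left(-128\right) \left(-60\right) = \left(-2 + \frac{\sqrt{-76 + 4 \frac{30 - 83}{-29 + 30} + i \sqrt{2}}}{2}\right) - \left(-128\right) \left(-60\right) = \left(-2 + \frac{\sqrt{-76 + 4 \left(- \frac{53}{1}\right) + i \sqrt{2}}}{2}\right) - 7680 = \left(-2 + \frac{\sqrt{-76 + 4 \left(\left(-53\right) 1\right) + i \sqrt{2}}}{2}\right) - 7680 = \left(-2 + \frac{\sqrt{-76 + 4 \left(-53\right) + i \sqrt{2}}}{2}\right) - 7680 = \left(-2 + \frac{\sqrt{-76 - 212 + i \sqrt{2}}}{2}\right) - 7680 = \left(-2 + \frac{\sqrt{-288 + i \sqrt{2}}}{2}\right) - 7680 = -7682 + \frac{\sqrt{-288 + i \sqrt{2}}}{2}$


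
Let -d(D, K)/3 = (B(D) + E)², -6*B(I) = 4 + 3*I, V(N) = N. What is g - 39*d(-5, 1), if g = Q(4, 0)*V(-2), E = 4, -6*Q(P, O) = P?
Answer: 47791/12 ≈ 3982.6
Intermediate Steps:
Q(P, O) = -P/6
B(I) = -⅔ - I/2 (B(I) = -(4 + 3*I)/6 = -⅔ - I/2)
d(D, K) = -3*(10/3 - D/2)² (d(D, K) = -3*((-⅔ - D/2) + 4)² = -3*(10/3 - D/2)²)
g = 4/3 (g = -⅙*4*(-2) = -⅔*(-2) = 4/3 ≈ 1.3333)
g - 39*d(-5, 1) = 4/3 - (-13)*(-20 + 3*(-5))²/4 = 4/3 - (-13)*(-20 - 15)²/4 = 4/3 - (-13)*(-35)²/4 = 4/3 - (-13)*1225/4 = 4/3 - 39*(-1225/12) = 4/3 + 15925/4 = 47791/12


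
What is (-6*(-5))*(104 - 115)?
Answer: -330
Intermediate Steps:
(-6*(-5))*(104 - 115) = 30*(-11) = -330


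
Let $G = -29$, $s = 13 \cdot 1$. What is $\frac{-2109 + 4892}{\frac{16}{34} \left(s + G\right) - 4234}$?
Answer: $- \frac{47311}{72106} \approx -0.65613$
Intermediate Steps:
$s = 13$
$\frac{-2109 + 4892}{\frac{16}{34} \left(s + G\right) - 4234} = \frac{-2109 + 4892}{\frac{16}{34} \left(13 - 29\right) - 4234} = \frac{2783}{16 \cdot \frac{1}{34} \left(-16\right) - 4234} = \frac{2783}{\frac{8}{17} \left(-16\right) - 4234} = \frac{2783}{- \frac{128}{17} - 4234} = \frac{2783}{- \frac{72106}{17}} = 2783 \left(- \frac{17}{72106}\right) = - \frac{47311}{72106}$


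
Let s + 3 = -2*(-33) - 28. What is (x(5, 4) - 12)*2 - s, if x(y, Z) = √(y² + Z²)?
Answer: -59 + 2*√41 ≈ -46.194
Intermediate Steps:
x(y, Z) = √(Z² + y²)
s = 35 (s = -3 + (-2*(-33) - 28) = -3 + (66 - 28) = -3 + 38 = 35)
(x(5, 4) - 12)*2 - s = (√(4² + 5²) - 12)*2 - 1*35 = (√(16 + 25) - 12)*2 - 35 = (√41 - 12)*2 - 35 = (-12 + √41)*2 - 35 = (-24 + 2*√41) - 35 = -59 + 2*√41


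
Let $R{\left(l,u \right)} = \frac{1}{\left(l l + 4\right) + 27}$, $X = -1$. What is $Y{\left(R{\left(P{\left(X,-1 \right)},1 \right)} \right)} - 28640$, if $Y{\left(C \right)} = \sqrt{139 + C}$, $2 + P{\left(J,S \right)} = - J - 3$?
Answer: $-28640 + \frac{33 \sqrt{282}}{47} \approx -28628.0$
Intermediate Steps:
$P{\left(J,S \right)} = -5 - J$ ($P{\left(J,S \right)} = -2 - \left(3 + J\right) = -5 - J$)
$R{\left(l,u \right)} = \frac{1}{31 + l^{2}}$ ($R{\left(l,u \right)} = \frac{1}{\left(l^{2} + 4\right) + 27} = \frac{1}{\left(4 + l^{2}\right) + 27} = \frac{1}{31 + l^{2}}$)
$Y{\left(R{\left(P{\left(X,-1 \right)},1 \right)} \right)} - 28640 = \sqrt{139 + \frac{1}{31 + \left(-5 - -1\right)^{2}}} - 28640 = \sqrt{139 + \frac{1}{31 + \left(-5 + 1\right)^{2}}} - 28640 = \sqrt{139 + \frac{1}{31 + \left(-4\right)^{2}}} - 28640 = \sqrt{139 + \frac{1}{31 + 16}} - 28640 = \sqrt{139 + \frac{1}{47}} - 28640 = \sqrt{\frac{6534}{47}} - 28640 = \frac{33 \sqrt{282}}{47} - 28640 = -28640 + \frac{33 \sqrt{282}}{47}$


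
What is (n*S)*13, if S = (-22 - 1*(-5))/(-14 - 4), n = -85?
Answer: -18785/18 ≈ -1043.6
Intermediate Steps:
S = 17/18 (S = (-22 + 5)/(-18) = -17*(-1/18) = 17/18 ≈ 0.94444)
(n*S)*13 = -85*17/18*13 = -1445/18*13 = -18785/18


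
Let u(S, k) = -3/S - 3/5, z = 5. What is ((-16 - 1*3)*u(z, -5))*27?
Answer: 3078/5 ≈ 615.60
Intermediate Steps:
u(S, k) = -⅗ - 3/S (u(S, k) = -3/S - 3*⅕ = -3/S - ⅗ = -⅗ - 3/S)
((-16 - 1*3)*u(z, -5))*27 = ((-16 - 1*3)*(-⅗ - 3/5))*27 = ((-16 - 3)*(-⅗ - 3*⅕))*27 = -19*(-⅗ - ⅗)*27 = -19*(-6/5)*27 = (114/5)*27 = 3078/5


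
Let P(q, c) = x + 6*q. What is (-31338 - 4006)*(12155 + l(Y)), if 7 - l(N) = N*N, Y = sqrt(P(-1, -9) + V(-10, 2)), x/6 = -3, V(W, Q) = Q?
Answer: -430631296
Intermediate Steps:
x = -18 (x = 6*(-3) = -18)
P(q, c) = -18 + 6*q
Y = I*sqrt(22) (Y = sqrt((-18 + 6*(-1)) + 2) = sqrt((-18 - 6) + 2) = sqrt(-24 + 2) = sqrt(-22) = I*sqrt(22) ≈ 4.6904*I)
l(N) = 7 - N**2 (l(N) = 7 - N*N = 7 - N**2)
(-31338 - 4006)*(12155 + l(Y)) = (-31338 - 4006)*(12155 + (7 - (I*sqrt(22))**2)) = -35344*(12155 + (7 - 1*(-22))) = -35344*(12155 + (7 + 22)) = -35344*(12155 + 29) = -35344*12184 = -430631296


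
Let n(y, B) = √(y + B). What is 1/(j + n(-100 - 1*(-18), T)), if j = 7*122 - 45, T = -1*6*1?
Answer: 809/654569 - 2*I*√22/654569 ≈ 0.0012359 - 1.4331e-5*I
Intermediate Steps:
T = -6 (T = -6*1 = -6)
n(y, B) = √(B + y)
j = 809 (j = 854 - 45 = 809)
1/(j + n(-100 - 1*(-18), T)) = 1/(809 + √(-6 + (-100 - 1*(-18)))) = 1/(809 + √(-6 + (-100 + 18))) = 1/(809 + √(-6 - 82)) = 1/(809 + √(-88)) = 1/(809 + 2*I*√22)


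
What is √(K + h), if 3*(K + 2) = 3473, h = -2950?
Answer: I*√16149/3 ≈ 42.36*I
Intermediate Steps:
K = 3467/3 (K = -2 + (⅓)*3473 = -2 + 3473/3 = 3467/3 ≈ 1155.7)
√(K + h) = √(3467/3 - 2950) = √(-5383/3) = I*√16149/3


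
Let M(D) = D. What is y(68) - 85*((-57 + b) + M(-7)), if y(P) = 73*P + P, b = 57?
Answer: 5627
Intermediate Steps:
y(P) = 74*P
y(68) - 85*((-57 + b) + M(-7)) = 74*68 - 85*((-57 + 57) - 7) = 5032 - 85*(0 - 7) = 5032 - 85*(-7) = 5032 - 1*(-595) = 5032 + 595 = 5627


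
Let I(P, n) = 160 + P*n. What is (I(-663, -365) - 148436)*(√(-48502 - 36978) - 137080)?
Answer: -12847000520 + 187438*I*√21370 ≈ -1.2847e+10 + 2.7401e+7*I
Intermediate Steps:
(I(-663, -365) - 148436)*(√(-48502 - 36978) - 137080) = ((160 - 663*(-365)) - 148436)*(√(-48502 - 36978) - 137080) = ((160 + 241995) - 148436)*(√(-85480) - 137080) = (242155 - 148436)*(2*I*√21370 - 137080) = 93719*(-137080 + 2*I*√21370) = -12847000520 + 187438*I*√21370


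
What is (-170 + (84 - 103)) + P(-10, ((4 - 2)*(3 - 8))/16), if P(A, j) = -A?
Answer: -179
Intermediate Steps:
(-170 + (84 - 103)) + P(-10, ((4 - 2)*(3 - 8))/16) = (-170 + (84 - 103)) - 1*(-10) = (-170 - 19) + 10 = -189 + 10 = -179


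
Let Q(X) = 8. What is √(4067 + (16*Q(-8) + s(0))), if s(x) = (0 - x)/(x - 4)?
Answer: √4195 ≈ 64.769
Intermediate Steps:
s(x) = -x/(-4 + x) (s(x) = (-x)/(-4 + x) = -x/(-4 + x))
√(4067 + (16*Q(-8) + s(0))) = √(4067 + (16*8 - 1*0/(-4 + 0))) = √(4067 + (128 - 1*0/(-4))) = √(4067 + (128 - 1*0*(-¼))) = √(4067 + (128 + 0)) = √(4067 + 128) = √4195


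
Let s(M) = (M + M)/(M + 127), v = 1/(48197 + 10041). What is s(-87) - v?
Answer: -2533363/582380 ≈ -4.3500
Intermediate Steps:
v = 1/58238 ≈ 1.7171e-5
s(M) = 2*M/(127 + M) (s(M) = (2*M)/(127 + M) = 2*M/(127 + M))
s(-87) - v = 2*(-87)/(127 - 87) - 1*1/58238 = 2*(-87)/40 - 1/58238 = 2*(-87)*(1/40) - 1/58238 = -87/20 - 1/58238 = -2533363/582380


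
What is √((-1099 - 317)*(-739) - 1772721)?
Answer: I*√726297 ≈ 852.23*I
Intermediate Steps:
√((-1099 - 317)*(-739) - 1772721) = √(-1416*(-739) - 1772721) = √(1046424 - 1772721) = √(-726297) = I*√726297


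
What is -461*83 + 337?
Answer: -37926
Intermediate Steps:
-461*83 + 337 = -38263 + 337 = -37926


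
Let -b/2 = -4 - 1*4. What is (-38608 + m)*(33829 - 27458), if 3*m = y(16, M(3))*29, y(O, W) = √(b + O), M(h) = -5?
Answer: -245971568 + 739036*√2/3 ≈ -2.4562e+8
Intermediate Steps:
b = 16 (b = -2*(-4 - 1*4) = -2*(-4 - 4) = -2*(-8) = 16)
y(O, W) = √(16 + O)
m = 116*√2/3 (m = (√(16 + 16)*29)/3 = (√32*29)/3 = ((4*√2)*29)/3 = (116*√2)/3 = 116*√2/3 ≈ 54.683)
(-38608 + m)*(33829 - 27458) = (-38608 + 116*√2/3)*(33829 - 27458) = (-38608 + 116*√2/3)*6371 = -245971568 + 739036*√2/3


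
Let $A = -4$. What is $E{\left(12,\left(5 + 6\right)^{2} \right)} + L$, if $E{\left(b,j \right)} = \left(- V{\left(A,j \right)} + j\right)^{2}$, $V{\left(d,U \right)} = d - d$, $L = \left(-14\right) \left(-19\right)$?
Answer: $14907$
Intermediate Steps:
$L = 266$
$V{\left(d,U \right)} = 0$
$E{\left(b,j \right)} = j^{2}$ ($E{\left(b,j \right)} = \left(\left(-1\right) 0 + j\right)^{2} = \left(0 + j\right)^{2} = j^{2}$)
$E{\left(12,\left(5 + 6\right)^{2} \right)} + L = \left(\left(5 + 6\right)^{2}\right)^{2} + 266 = \left(11^{2}\right)^{2} + 266 = 121^{2} + 266 = 14641 + 266 = 14907$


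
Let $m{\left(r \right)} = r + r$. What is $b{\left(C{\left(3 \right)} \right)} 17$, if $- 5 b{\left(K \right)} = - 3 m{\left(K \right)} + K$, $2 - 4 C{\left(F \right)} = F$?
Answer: $- \frac{17}{4} \approx -4.25$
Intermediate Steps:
$C{\left(F \right)} = \frac{1}{2} - \frac{F}{4}$
$m{\left(r \right)} = 2 r$
$b{\left(K \right)} = K$ ($b{\left(K \right)} = - \frac{- 3 \cdot 2 K + K}{5} = - \frac{- 6 K + K}{5} = - \frac{\left(-5\right) K}{5} = K$)
$b{\left(C{\left(3 \right)} \right)} 17 = \left(\frac{1}{2} - \frac{3}{4}\right) 17 = \left(- \frac{1}{4}\right) 17 = - \frac{17}{4}$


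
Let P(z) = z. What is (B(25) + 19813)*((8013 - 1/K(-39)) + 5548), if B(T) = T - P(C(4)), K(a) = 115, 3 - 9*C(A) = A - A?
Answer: 30937118894/115 ≈ 2.6902e+8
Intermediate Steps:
C(A) = 1/3 (C(A) = 1/3 - (A - A)/9 = 1/3 - 1/9*0 = 1/3 + 0 = 1/3)
B(T) = -1/3 + T (B(T) = T - 1*1/3 = T - 1/3 = -1/3 + T)
(B(25) + 19813)*((8013 - 1/K(-39)) + 5548) = ((-1/3 + 25) + 19813)*((8013 - 1/115) + 5548) = (74/3 + 19813)*((8013 - 1*1/115) + 5548) = 59513*((8013 - 1/115) + 5548)/3 = 59513*(921494/115 + 5548)/3 = (59513/3)*(1559514/115) = 30937118894/115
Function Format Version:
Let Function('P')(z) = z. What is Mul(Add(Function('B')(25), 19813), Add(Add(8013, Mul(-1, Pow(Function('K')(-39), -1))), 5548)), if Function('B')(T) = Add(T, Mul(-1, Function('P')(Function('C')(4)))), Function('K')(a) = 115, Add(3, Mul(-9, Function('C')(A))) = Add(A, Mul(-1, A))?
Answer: Rational(30937118894, 115) ≈ 2.6902e+8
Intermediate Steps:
Function('C')(A) = Rational(1, 3) (Function('C')(A) = Add(Rational(1, 3), Mul(Rational(-1, 9), Add(A, Mul(-1, A)))) = Add(Rational(1, 3), Mul(Rational(-1, 9), 0)) = Add(Rational(1, 3), 0) = Rational(1, 3))
Function('B')(T) = Add(Rational(-1, 3), T) (Function('B')(T) = Add(T, Mul(-1, Rational(1, 3))) = Add(T, Rational(-1, 3)) = Add(Rational(-1, 3), T))
Mul(Add(Function('B')(25), 19813), Add(Add(8013, Mul(-1, Pow(Function('K')(-39), -1))), 5548)) = Mul(Add(Add(Rational(-1, 3), 25), 19813), Add(Add(8013, Mul(-1, Pow(115, -1))), 5548)) = Mul(Add(Rational(74, 3), 19813), Add(Add(8013, Mul(-1, Rational(1, 115))), 5548)) = Mul(Rational(59513, 3), Add(Add(8013, Rational(-1, 115)), 5548)) = Mul(Rational(59513, 3), Add(Rational(921494, 115), 5548)) = Mul(Rational(59513, 3), Rational(1559514, 115)) = Rational(30937118894, 115)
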